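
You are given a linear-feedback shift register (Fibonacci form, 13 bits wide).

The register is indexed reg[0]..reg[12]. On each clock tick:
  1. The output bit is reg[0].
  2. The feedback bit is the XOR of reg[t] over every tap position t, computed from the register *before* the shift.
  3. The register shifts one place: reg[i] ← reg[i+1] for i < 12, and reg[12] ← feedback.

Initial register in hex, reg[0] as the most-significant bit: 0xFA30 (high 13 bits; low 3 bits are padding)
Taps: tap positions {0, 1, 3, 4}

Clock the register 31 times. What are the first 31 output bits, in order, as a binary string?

k : reg_k → out_k, fb_k
0: 1111101000110 → 1, fb=0
1: 1111010001100 → 1, fb=1
2: 1110100011001 → 1, fb=1
3: 1101000110011 → 1, fb=1
4: 1010001100111 → 1, fb=1
5: 0100011001111 → 0, fb=1
6: 1000110011111 → 1, fb=0
7: 0001100111110 → 0, fb=0
8: 0011001111100 → 0, fb=1
9: 0110011111001 → 0, fb=1
10: 1100111110011 → 1, fb=1
11: 1001111100111 → 1, fb=1
12: 0011111001111 → 0, fb=0
13: 0111110011110 → 0, fb=1
14: 1111100111101 → 1, fb=0
15: 1111001111010 → 1, fb=1
16: 1110011110101 → 1, fb=0
17: 1100111101010 → 1, fb=1
18: 1001111010101 → 1, fb=1
19: 0011110101011 → 0, fb=0
20: 0111101010110 → 0, fb=1
21: 1111010101101 → 1, fb=1
22: 1110101011011 → 1, fb=1
23: 1101010110111 → 1, fb=1
24: 1010101101111 → 1, fb=0
25: 0101011011110 → 0, fb=0
26: 1010110111100 → 1, fb=0
27: 0101101111000 → 0, fb=1
28: 1011011110001 → 1, fb=0
29: 0110111100010 → 0, fb=0
30: 1101111000100 → 1, fb=0

1111101000110011111001111010101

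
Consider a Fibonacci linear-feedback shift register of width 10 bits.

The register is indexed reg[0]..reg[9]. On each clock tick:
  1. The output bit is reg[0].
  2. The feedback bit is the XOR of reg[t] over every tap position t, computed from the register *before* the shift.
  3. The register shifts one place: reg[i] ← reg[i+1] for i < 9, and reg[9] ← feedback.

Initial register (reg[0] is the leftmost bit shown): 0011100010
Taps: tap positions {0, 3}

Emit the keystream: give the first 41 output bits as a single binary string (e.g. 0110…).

00111000101111110101000101110110101100001

step | reg (before) | out | fb
   0 | 0011100010 | 0 | 1
   1 | 0111000101 | 0 | 1
   2 | 1110001011 | 1 | 1
   3 | 1100010111 | 1 | 1
   4 | 1000101111 | 1 | 1
   5 | 0001011111 | 0 | 1
   6 | 0010111111 | 0 | 0
   7 | 0101111110 | 0 | 1
   8 | 1011111101 | 1 | 0
   9 | 0111111010 | 0 | 1
  10 | 1111110101 | 1 | 0
  11 | 1111101010 | 1 | 0
  12 | 1111010100 | 1 | 0
  13 | 1110101000 | 1 | 1
  14 | 1101010001 | 1 | 0
  15 | 1010100010 | 1 | 1
  16 | 0101000101 | 0 | 1
  17 | 1010001011 | 1 | 1
  18 | 0100010111 | 0 | 0
  19 | 1000101110 | 1 | 1
  20 | 0001011101 | 0 | 1
  21 | 0010111011 | 0 | 0
  22 | 0101110110 | 0 | 1
  23 | 1011101101 | 1 | 0
  24 | 0111011010 | 0 | 1
  25 | 1110110101 | 1 | 1
  26 | 1101101011 | 1 | 0
  27 | 1011010110 | 1 | 0
  28 | 0110101100 | 0 | 0
  29 | 1101011000 | 1 | 0
  30 | 1010110000 | 1 | 1
  31 | 0101100001 | 0 | 1
  32 | 1011000011 | 1 | 0
  33 | 0110000110 | 0 | 0
  34 | 1100001100 | 1 | 1
  35 | 1000011001 | 1 | 1
  36 | 0000110011 | 0 | 0
  37 | 0001100110 | 0 | 1
  38 | 0011001101 | 0 | 1
  39 | 0110011011 | 0 | 0
  40 | 1100110110 | 1 | 1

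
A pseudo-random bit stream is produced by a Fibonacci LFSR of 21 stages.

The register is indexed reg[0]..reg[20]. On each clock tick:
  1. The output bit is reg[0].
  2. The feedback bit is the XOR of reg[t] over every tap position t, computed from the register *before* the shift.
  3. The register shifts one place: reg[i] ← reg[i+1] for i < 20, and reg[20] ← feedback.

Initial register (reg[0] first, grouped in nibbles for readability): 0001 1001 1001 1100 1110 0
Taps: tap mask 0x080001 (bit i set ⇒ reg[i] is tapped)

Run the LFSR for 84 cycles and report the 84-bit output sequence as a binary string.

000110011001110011100000111100001101001111111001111110001011001100001100111110110100

tick  register→output (feedback)
  0  000110011001110011100→0 (0)
  1  001100110011100111000→0 (0)
  2  011001100111001110000→0 (0)
  3  110011001110011100000→1 (1)
  4  100110011100111000001→1 (1)
  5  001100111001110000011→0 (1)
  6  011001110011100000111→0 (1)
  7  110011100111000001111→1 (0)
  8  100111001110000011110→1 (0)
  9  001110011100000111100→0 (0)
 10  011100111000001111000→0 (0)
 11  111001110000011110000→1 (1)
 12  110011100000111100001→1 (1)
 13  100111000001111000011→1 (0)
 14  001110000011110000110→0 (1)
 15  011100000111100001101→0 (0)
 16  111000001111000011010→1 (0)
 17  110000011110000110100→1 (1)
 18  100000111100001101001→1 (1)
 19  000001111000011010011→0 (1)
 20  000011110000110100111→0 (1)
 21  000111100001101001111→0 (1)
 22  001111000011010011111→0 (1)
 23  011110000110100111111→0 (1)
 24  111100001101001111111→1 (0)
 25  111000011010011111110→1 (0)
 26  110000110100111111100→1 (1)
 27  100001101001111111001→1 (1)
 28  000011010011111110011→0 (1)
 29  000110100111111100111→0 (1)
 30  001101001111111001111→0 (1)
 31  011010011111110011111→0 (1)
 32  110100111111100111111→1 (0)
 33  101001111111001111110→1 (0)
 34  010011111110011111100→0 (0)
 35  100111111100111111000→1 (1)
 36  001111111001111110001→0 (0)
 37  011111110011111100010→0 (1)
 38  111111100111111000101→1 (1)
 39  111111001111110001011→1 (0)
 40  111110011111100010110→1 (0)
 41  111100111111000101100→1 (1)
 42  111001111110001011001→1 (1)
 43  110011111100010110011→1 (0)
 44  100111111000101100110→1 (0)
 45  001111110001011001100→0 (0)
 46  011111100010110011000→0 (0)
 47  111111000101100110000→1 (1)
 48  111110001011001100001→1 (1)
 49  111100010110011000011→1 (0)
 50  111000101100110000110→1 (0)
 51  110001011001100001100→1 (1)
 52  100010110011000011001→1 (1)
 53  000101100110000110011→0 (1)
 54  001011001100001100111→0 (1)
 55  010110011000011001111→0 (1)
 56  101100110000110011111→1 (0)
 57  011001100001100111110→0 (1)
 58  110011000011001111101→1 (1)
 59  100110000110011111011→1 (0)
 60  001100001100111110110→0 (1)
 61  011000011001111101101→0 (0)
 62  110000110011111011010→1 (0)
 63  100001100111110110100→1 (1)
 64  000011001111101101001→0 (0)
 65  000110011111011010010→0 (1)
 66  001100111110110100101→0 (0)
 67  011001111101101001010→0 (1)
 68  110011111011010010101→1 (1)
 69  100111110110100101011→1 (0)
 70  001111101101001010110→0 (1)
 71  011111011010010101101→0 (0)
 72  111110110100101011010→1 (0)
 73  111101101001010110100→1 (1)
 74  111011010010101101001→1 (1)
 75  110110100101011010011→1 (0)
 76  101101001010110100110→1 (0)
 77  011010010101101001100→0 (0)
 78  110100101011010011000→1 (1)
 79  101001010110100110001→1 (1)
 80  010010101101001100011→0 (1)
 81  100101011010011000111→1 (0)
 82  001010110100110001110→0 (1)
 83  010101101001100011101→0 (0)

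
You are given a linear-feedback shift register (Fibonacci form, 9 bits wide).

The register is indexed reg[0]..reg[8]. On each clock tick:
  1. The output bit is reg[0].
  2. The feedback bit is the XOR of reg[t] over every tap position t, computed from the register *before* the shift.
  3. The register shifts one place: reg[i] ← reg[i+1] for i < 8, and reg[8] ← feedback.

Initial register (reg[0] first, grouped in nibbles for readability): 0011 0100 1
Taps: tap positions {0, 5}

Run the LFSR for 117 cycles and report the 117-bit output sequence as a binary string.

tick  register→output (feedback)
  0  001101001→0 (1)
  1  011010011→0 (0)
  2  110100110→1 (1)
  3  101001101→1 (0)
  4  010011010→0 (1)
  5  100110101→1 (1)
  6  001101011→0 (1)
  7  011010111→0 (0)
  8  110101110→1 (0)
  9  101011100→1 (0)
 10  010111000→0 (1)
 11  101110001→1 (1)
 12  011100011→0 (0)
 13  111000110→1 (1)
 14  110001101→1 (0)
 15  100011010→1 (0)
 16  000110100→0 (0)
 17  001101000→0 (1)
 18  011010001→0 (0)
 19  110100010→1 (1)
 20  101000101→1 (1)
 21  010001011→0 (1)
 22  100010111→1 (1)
 23  000101111→0 (1)
 24  001011111→0 (1)
 25  010111111→0 (1)
 26  101111111→1 (0)
 27  011111110→0 (1)
 28  111111101→1 (0)
 29  111111010→1 (0)
 30  111110100→1 (1)
 31  111101001→1 (0)
 32  111010010→1 (1)
 33  110100101→1 (1)
 34  101001011→1 (0)
 35  010010110→0 (0)
 36  100101100→1 (0)
 37  001011000→0 (1)
 38  010110001→0 (0)
 39  101100010→1 (1)
 40  011000101→0 (0)
 41  110001010→1 (0)
 42  100010100→1 (1)
 43  000101001→0 (1)
 44  001010011→0 (0)
 45  010100110→0 (0)
 46  101001100→1 (0)
 47  010011000→0 (1)
 48  100110001→1 (1)
 49  001100011→0 (0)
 50  011000110→0 (0)
 51  110001100→1 (0)
 52  100011000→1 (0)
 53  000110000→0 (0)
 54  001100000→0 (0)
 55  011000000→0 (0)
 56  110000000→1 (1)
 57  100000001→1 (1)
 58  000000011→0 (0)
 59  000000110→0 (0)
 60  000001100→0 (1)
 61  000011001→0 (1)
 62  000110011→0 (0)
 63  001100110→0 (0)
 64  011001100→0 (1)
 65  110011001→1 (0)
 66  100110010→1 (1)
 67  001100101→0 (0)
 68  011001010→0 (1)
 69  110010101→1 (1)
 70  100101011→1 (0)
 71  001010110→0 (0)
 72  010101100→0 (1)
 73  101011001→1 (0)
 74  010110010→0 (0)
 75  101100100→1 (1)
 76  011001001→0 (1)
 77  110010011→1 (1)
 78  100100111→1 (1)
 79  001001111→0 (1)
 80  010011111→0 (1)
 81  100111111→1 (0)
 82  001111110→0 (1)
 83  011111101→0 (1)
 84  111111011→1 (0)
 85  111110110→1 (1)
 86  111101101→1 (0)
 87  111011010→1 (0)
 88  110110100→1 (1)
 89  101101001→1 (0)
 90  011010010→0 (0)
 91  110100100→1 (1)
 92  101001001→1 (0)
 93  010010010→0 (0)
 94  100100100→1 (1)
 95  001001001→0 (1)
 96  010010011→0 (0)
 97  100100110→1 (1)
 98  001001101→0 (1)
 99  010011011→0 (1)
100  100110111→1 (1)
101  001101111→0 (1)
102  011011111→0 (1)
103  110111111→1 (0)
104  101111110→1 (0)
105  011111100→0 (1)
106  111111001→1 (0)
107  111110010→1 (1)
108  111100101→1 (1)
109  111001011→1 (0)
110  110010110→1 (1)
111  100101101→1 (0)
112  001011010→0 (1)
113  010110101→0 (0)
114  101101010→1 (0)
115  011010100→0 (0)
116  110101000→1 (0)

001101001101011100011010001011111110100101100010100110001100000001100110010101100100111111011010010010011011111100101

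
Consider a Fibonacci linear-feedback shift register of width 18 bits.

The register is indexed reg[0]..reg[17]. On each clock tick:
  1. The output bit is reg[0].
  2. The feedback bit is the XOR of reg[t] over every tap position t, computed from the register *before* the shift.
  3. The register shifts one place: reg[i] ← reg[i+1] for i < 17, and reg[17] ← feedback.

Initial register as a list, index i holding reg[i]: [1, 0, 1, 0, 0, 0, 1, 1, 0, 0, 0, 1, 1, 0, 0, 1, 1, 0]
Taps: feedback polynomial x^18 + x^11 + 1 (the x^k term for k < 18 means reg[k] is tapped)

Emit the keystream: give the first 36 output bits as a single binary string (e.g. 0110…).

k : reg_k → out_k, fb_k
0: 101000110001100110 → 1, fb=0
1: 010001100011001100 → 0, fb=1
2: 100011000110011001 → 1, fb=1
3: 000110001100110011 → 0, fb=0
4: 001100011001100110 → 0, fb=1
5: 011000110011001101 → 0, fb=1
6: 110001100110011011 → 1, fb=1
7: 100011001100110111 → 1, fb=1
8: 000110011001101111 → 0, fb=1
9: 001100110011011111 → 0, fb=1
10: 011001100110111111 → 0, fb=0
11: 110011001101111110 → 1, fb=0
12: 100110011011111100 → 1, fb=0
13: 001100110111111000 → 0, fb=1
14: 011001101111110001 → 0, fb=1
15: 110011011111100011 → 1, fb=0
16: 100110111111000110 → 1, fb=0
17: 001101111110001100 → 0, fb=0
18: 011011111100011000 → 0, fb=0
19: 110111111000110000 → 1, fb=1
20: 101111110001100001 → 1, fb=0
21: 011111100011000010 → 0, fb=1
22: 111111000110000101 → 1, fb=1
23: 111110001100001011 → 1, fb=1
24: 111100011000010111 → 1, fb=1
25: 111000110000101111 → 1, fb=1
26: 110001100001011111 → 1, fb=0
27: 100011000010111110 → 1, fb=1
28: 000110000101111101 → 0, fb=1
29: 001100001011111011 → 0, fb=1
30: 011000010111110111 → 0, fb=1
31: 110000101111101111 → 1, fb=0
32: 100001011111011110 → 1, fb=0
33: 000010111110111100 → 0, fb=0
34: 000101111101111000 → 0, fb=1
35: 001011111011110001 → 0, fb=1

101000110001100110011011111100011000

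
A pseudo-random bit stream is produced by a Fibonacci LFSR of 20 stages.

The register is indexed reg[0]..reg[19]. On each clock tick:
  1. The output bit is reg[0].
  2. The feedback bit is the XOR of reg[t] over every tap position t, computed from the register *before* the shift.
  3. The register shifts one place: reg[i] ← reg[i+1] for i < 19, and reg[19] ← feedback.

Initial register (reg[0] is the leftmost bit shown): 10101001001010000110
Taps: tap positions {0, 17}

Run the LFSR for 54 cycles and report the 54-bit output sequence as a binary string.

101010010010100001100110010110011011000001101000100010

step | reg (before) | out | fb
   0 | 10101001001010000110 | 1 | 0
   1 | 01010010010100001100 | 0 | 1
   2 | 10100100101000011001 | 1 | 1
   3 | 01001001010000110011 | 0 | 0
   4 | 10010010100001100110 | 1 | 0
   5 | 00100101000011001100 | 0 | 1
   6 | 01001010000110011001 | 0 | 0
   7 | 10010100001100110010 | 1 | 1
   8 | 00101000011001100101 | 0 | 1
   9 | 01010000110011001011 | 0 | 0
  10 | 10100001100110010110 | 1 | 0
  11 | 01000011001100101100 | 0 | 1
  12 | 10000110011001011001 | 1 | 1
  13 | 00001100110010110011 | 0 | 0
  14 | 00011001100101100110 | 0 | 1
  15 | 00110011001011001101 | 0 | 1
  16 | 01100110010110011011 | 0 | 0
  17 | 11001100101100110110 | 1 | 0
  18 | 10011001011001101100 | 1 | 0
  19 | 00110010110011011000 | 0 | 0
  20 | 01100101100110110000 | 0 | 0
  21 | 11001011001101100000 | 1 | 1
  22 | 10010110011011000001 | 1 | 1
  23 | 00101100110110000011 | 0 | 0
  24 | 01011001101100000110 | 0 | 1
  25 | 10110011011000001101 | 1 | 0
  26 | 01100110110000011010 | 0 | 0
  27 | 11001101100000110100 | 1 | 0
  28 | 10011011000001101000 | 1 | 1
  29 | 00110110000011010001 | 0 | 0
  30 | 01101100000110100010 | 0 | 0
  31 | 11011000001101000100 | 1 | 0
  32 | 10110000011010001000 | 1 | 1
  33 | 01100000110100010001 | 0 | 0
  34 | 11000001101000100010 | 1 | 1
  35 | 10000011010001000101 | 1 | 0
  36 | 00000110100010001010 | 0 | 0
  37 | 00001101000100010100 | 0 | 1
  38 | 00011010001000101001 | 0 | 0
  39 | 00110100010001010010 | 0 | 0
  40 | 01101000100010100100 | 0 | 1
  41 | 11010001000101001001 | 1 | 1
  42 | 10100010001010010011 | 1 | 1
  43 | 01000100010100100111 | 0 | 1
  44 | 10001000101001001111 | 1 | 0
  45 | 00010001010010011110 | 0 | 1
  46 | 00100010100100111101 | 0 | 1
  47 | 01000101001001111011 | 0 | 0
  48 | 10001010010011110110 | 1 | 0
  49 | 00010100100111101100 | 0 | 1
  50 | 00101001001111011001 | 0 | 0
  51 | 01010010011110110010 | 0 | 0
  52 | 10100100111101100100 | 1 | 0
  53 | 01001001111011001000 | 0 | 0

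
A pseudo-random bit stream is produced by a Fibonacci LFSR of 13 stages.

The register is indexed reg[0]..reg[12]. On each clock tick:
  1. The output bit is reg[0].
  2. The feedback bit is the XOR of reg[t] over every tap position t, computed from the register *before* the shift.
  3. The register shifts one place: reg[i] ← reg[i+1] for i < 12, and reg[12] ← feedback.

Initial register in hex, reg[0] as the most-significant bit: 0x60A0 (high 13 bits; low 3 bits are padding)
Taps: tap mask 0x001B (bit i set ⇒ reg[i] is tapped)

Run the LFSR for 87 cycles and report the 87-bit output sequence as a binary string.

k : reg_k → out_k, fb_k
0: 0110000010100 → 0, fb=1
1: 1100000101001 → 1, fb=0
2: 1000001010010 → 1, fb=1
3: 0000010100101 → 0, fb=0
4: 0000101001010 → 0, fb=1
5: 0001010010101 → 0, fb=1
6: 0010100101011 → 0, fb=1
7: 0101001010111 → 0, fb=0
8: 1010010101110 → 1, fb=1
9: 0100101011101 → 0, fb=0
10: 1001010111010 → 1, fb=0
11: 0010101110100 → 0, fb=1
12: 0101011101001 → 0, fb=0
13: 1010111010010 → 1, fb=0
14: 0101110100100 → 0, fb=1
15: 1011101001001 → 1, fb=1
16: 0111010010011 → 0, fb=0
17: 1110100100110 → 1, fb=1
18: 1101001001101 → 1, fb=1
19: 1010010011011 → 1, fb=1
20: 0100100110111 → 0, fb=0
21: 1001001101110 → 1, fb=0
22: 0010011011100 → 0, fb=0
23: 0100110111000 → 0, fb=0
24: 1001101110000 → 1, fb=1
25: 0011011100001 → 0, fb=1
26: 0110111000011 → 0, fb=0
27: 1101110000110 → 1, fb=0
28: 1011100001100 → 1, fb=1
29: 0111000011001 → 0, fb=0
30: 1110000110010 → 1, fb=0
31: 1100001100100 → 1, fb=0
32: 1000011001000 → 1, fb=1
33: 0000110010001 → 0, fb=1
34: 0001100100011 → 0, fb=0
35: 0011001000110 → 0, fb=1
36: 0110010001101 → 0, fb=1
37: 1100100011011 → 1, fb=1
38: 1001000110111 → 1, fb=0
39: 0010001101110 → 0, fb=0
40: 0100011011100 → 0, fb=1
41: 1000110111001 → 1, fb=0
42: 0001101110010 → 0, fb=0
43: 0011011100100 → 0, fb=1
44: 0110111001001 → 0, fb=0
45: 1101110010010 → 1, fb=0
46: 1011100100100 → 1, fb=1
47: 0111001001001 → 0, fb=0
48: 1110010010010 → 1, fb=0
49: 1100100100100 → 1, fb=1
50: 1001001001001 → 1, fb=0
51: 0010010010010 → 0, fb=0
52: 0100100100100 → 0, fb=0
53: 1001001001000 → 1, fb=0
54: 0010010010000 → 0, fb=0
55: 0100100100000 → 0, fb=0
56: 1001001000000 → 1, fb=0
57: 0010010000000 → 0, fb=0
58: 0100100000000 → 0, fb=0
59: 1001000000000 → 1, fb=0
60: 0010000000000 → 0, fb=0
61: 0100000000000 → 0, fb=1
62: 1000000000001 → 1, fb=1
63: 0000000000011 → 0, fb=0
64: 0000000000110 → 0, fb=0
65: 0000000001100 → 0, fb=0
66: 0000000011000 → 0, fb=0
67: 0000000110000 → 0, fb=0
68: 0000001100000 → 0, fb=0
69: 0000011000000 → 0, fb=0
70: 0000110000000 → 0, fb=1
71: 0001100000001 → 0, fb=0
72: 0011000000010 → 0, fb=1
73: 0110000000101 → 0, fb=1
74: 1100000001011 → 1, fb=0
75: 1000000010110 → 1, fb=1
76: 0000000101101 → 0, fb=0
77: 0000001011010 → 0, fb=0
78: 0000010110100 → 0, fb=0
79: 0000101101000 → 0, fb=1
80: 0001011010001 → 0, fb=1
81: 0010110100011 → 0, fb=1
82: 0101101000111 → 0, fb=1
83: 1011010001111 → 1, fb=0
84: 0110100011110 → 0, fb=0
85: 1101000111100 → 1, fb=1
86: 1010001111001 → 1, fb=1

011000001010010101110100100110111000011001000110111001001001001000000000001100000001011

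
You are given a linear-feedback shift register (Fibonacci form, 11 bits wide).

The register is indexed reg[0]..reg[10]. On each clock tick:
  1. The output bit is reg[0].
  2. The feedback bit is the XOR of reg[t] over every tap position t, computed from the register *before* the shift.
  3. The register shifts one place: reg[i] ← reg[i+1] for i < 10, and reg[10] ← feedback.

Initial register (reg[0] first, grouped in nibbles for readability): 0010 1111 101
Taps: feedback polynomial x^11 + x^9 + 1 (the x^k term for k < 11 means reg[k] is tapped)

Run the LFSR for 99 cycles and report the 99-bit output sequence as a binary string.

001011111010111001101110010110110000100100101011110100010011011111010010011000101111000001001101010

tick  register→output (feedback)
  0  00101111101→0 (0)
  1  01011111010→0 (1)
  2  10111110101→1 (1)
  3  01111101011→0 (1)
  4  11111010111→1 (0)
  5  11110101110→1 (0)
  6  11101011100→1 (1)
  7  11010111001→1 (1)
  8  10101110011→1 (0)
  9  01011100110→0 (1)
 10  10111001101→1 (1)
 11  01110011011→0 (1)
 12  11100110111→1 (0)
 13  11001101110→1 (0)
 14  10011011100→1 (1)
 15  00110111001→0 (0)
 16  01101110010→0 (1)
 17  11011100101→1 (1)
 18  10111001011→1 (0)
 19  01110010110→0 (1)
 20  11100101101→1 (1)
 21  11001011011→1 (0)
 22  10010110110→1 (0)
 23  00101101100→0 (0)
 24  01011011000→0 (0)
 25  10110110000→1 (1)
 26  01101100001→0 (0)
 27  11011000010→1 (0)
 28  10110000100→1 (1)
 29  01100001001→0 (0)
 30  11000010010→1 (0)
 31  10000100100→1 (1)
 32  00001001001→0 (0)
 33  00010010010→0 (1)
 34  00100100101→0 (0)
 35  01001001010→0 (1)
 36  10010010101→1 (1)
 37  00100101011→0 (1)
 38  01001010111→0 (1)
 39  10010101111→1 (0)
 40  00101011110→0 (1)
 41  01010111101→0 (0)
 42  10101111010→1 (0)
 43  01011110100→0 (0)
 44  10111101000→1 (1)
 45  01111010001→0 (0)
 46  11110100010→1 (0)
 47  11101000100→1 (1)
 48  11010001001→1 (1)
 49  10100010011→1 (0)
 50  01000100110→0 (1)
 51  10001001101→1 (1)
 52  00010011011→0 (1)
 53  00100110111→0 (1)
 54  01001101111→0 (1)
 55  10011011111→1 (0)
 56  00110111110→0 (1)
 57  01101111101→0 (0)
 58  11011111010→1 (0)
 59  10111110100→1 (1)
 60  01111101001→0 (0)
 61  11111010010→1 (0)
 62  11110100100→1 (1)
 63  11101001001→1 (1)
 64  11010010011→1 (0)
 65  10100100110→1 (0)
 66  01001001100→0 (0)
 67  10010011000→1 (1)
 68  00100110001→0 (0)
 69  01001100010→0 (1)
 70  10011000101→1 (1)
 71  00110001011→0 (1)
 72  01100010111→0 (1)
 73  11000101111→1 (0)
 74  10001011110→1 (0)
 75  00010111100→0 (0)
 76  00101111000→0 (0)
 77  01011110000→0 (0)
 78  10111100000→1 (1)
 79  01111000001→0 (0)
 80  11110000010→1 (0)
 81  11100000100→1 (1)
 82  11000001001→1 (1)
 83  10000010011→1 (0)
 84  00000100110→0 (1)
 85  00001001101→0 (0)
 86  00010011010→0 (1)
 87  00100110101→0 (0)
 88  01001101010→0 (1)
 89  10011010101→1 (1)
 90  00110101011→0 (1)
 91  01101010111→0 (1)
 92  11010101111→1 (0)
 93  10101011110→1 (0)
 94  01010111100→0 (0)
 95  10101111000→1 (1)
 96  01011110001→0 (0)
 97  10111100010→1 (0)
 98  01111000100→0 (0)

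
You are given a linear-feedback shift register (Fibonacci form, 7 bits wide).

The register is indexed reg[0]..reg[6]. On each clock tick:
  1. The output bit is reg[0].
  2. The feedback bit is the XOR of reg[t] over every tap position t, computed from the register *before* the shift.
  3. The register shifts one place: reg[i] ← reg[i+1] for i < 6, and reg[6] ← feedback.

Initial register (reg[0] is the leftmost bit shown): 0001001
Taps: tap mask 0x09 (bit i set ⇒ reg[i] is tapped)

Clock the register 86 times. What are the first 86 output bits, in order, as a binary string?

00010011000101110101101100000110011010100111001111011010000101010111110100101000110111

step | reg (before) | out | fb
   0 | 0001001 | 0 | 1
   1 | 0010011 | 0 | 0
   2 | 0100110 | 0 | 0
   3 | 1001100 | 1 | 0
   4 | 0011000 | 0 | 1
   5 | 0110001 | 0 | 0
   6 | 1100010 | 1 | 1
   7 | 1000101 | 1 | 1
   8 | 0001011 | 0 | 1
   9 | 0010111 | 0 | 0
  10 | 0101110 | 0 | 1
  11 | 1011101 | 1 | 0
  12 | 0111010 | 0 | 1
  13 | 1110101 | 1 | 1
  14 | 1101011 | 1 | 0
  15 | 1010110 | 1 | 1
  16 | 0101101 | 0 | 1
  17 | 1011011 | 1 | 0
  18 | 0110110 | 0 | 0
  19 | 1101100 | 1 | 0
  20 | 1011000 | 1 | 0
  21 | 0110000 | 0 | 0
  22 | 1100000 | 1 | 1
  23 | 1000001 | 1 | 1
  24 | 0000011 | 0 | 0
  25 | 0000110 | 0 | 0
  26 | 0001100 | 0 | 1
  27 | 0011001 | 0 | 1
  28 | 0110011 | 0 | 0
  29 | 1100110 | 1 | 1
  30 | 1001101 | 1 | 0
  31 | 0011010 | 0 | 1
  32 | 0110101 | 0 | 0
  33 | 1101010 | 1 | 0
  34 | 1010100 | 1 | 1
  35 | 0101001 | 0 | 1
  36 | 1010011 | 1 | 1
  37 | 0100111 | 0 | 0
  38 | 1001110 | 1 | 0
  39 | 0011100 | 0 | 1
  40 | 0111001 | 0 | 1
  41 | 1110011 | 1 | 1
  42 | 1100111 | 1 | 1
  43 | 1001111 | 1 | 0
  44 | 0011110 | 0 | 1
  45 | 0111101 | 0 | 1
  46 | 1111011 | 1 | 0
  47 | 1110110 | 1 | 1
  48 | 1101101 | 1 | 0
  49 | 1011010 | 1 | 0
  50 | 0110100 | 0 | 0
  51 | 1101000 | 1 | 0
  52 | 1010000 | 1 | 1
  53 | 0100001 | 0 | 0
  54 | 1000010 | 1 | 1
  55 | 0000101 | 0 | 0
  56 | 0001010 | 0 | 1
  57 | 0010101 | 0 | 0
  58 | 0101010 | 0 | 1
  59 | 1010101 | 1 | 1
  60 | 0101011 | 0 | 1
  61 | 1010111 | 1 | 1
  62 | 0101111 | 0 | 1
  63 | 1011111 | 1 | 0
  64 | 0111110 | 0 | 1
  65 | 1111101 | 1 | 0
  66 | 1111010 | 1 | 0
  67 | 1110100 | 1 | 1
  68 | 1101001 | 1 | 0
  69 | 1010010 | 1 | 1
  70 | 0100101 | 0 | 0
  71 | 1001010 | 1 | 0
  72 | 0010100 | 0 | 0
  73 | 0101000 | 0 | 1
  74 | 1010001 | 1 | 1
  75 | 0100011 | 0 | 0
  76 | 1000110 | 1 | 1
  77 | 0001101 | 0 | 1
  78 | 0011011 | 0 | 1
  79 | 0110111 | 0 | 0
  80 | 1101110 | 1 | 0
  81 | 1011100 | 1 | 0
  82 | 0111000 | 0 | 1
  83 | 1110001 | 1 | 1
  84 | 1100011 | 1 | 1
  85 | 1000111 | 1 | 1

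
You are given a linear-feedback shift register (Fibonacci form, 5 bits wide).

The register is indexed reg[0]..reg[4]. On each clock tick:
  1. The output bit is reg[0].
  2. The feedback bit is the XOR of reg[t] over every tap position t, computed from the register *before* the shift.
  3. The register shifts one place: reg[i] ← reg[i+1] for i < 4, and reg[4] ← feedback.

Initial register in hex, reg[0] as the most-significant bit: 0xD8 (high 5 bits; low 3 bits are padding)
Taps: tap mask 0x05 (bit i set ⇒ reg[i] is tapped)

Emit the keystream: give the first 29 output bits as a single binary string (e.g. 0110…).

11011101010000100101100111110

tick  register→output (feedback)
  0  11011→1 (1)
  1  10111→1 (0)
  2  01110→0 (1)
  3  11101→1 (0)
  4  11010→1 (1)
  5  10101→1 (0)
  6  01010→0 (0)
  7  10100→1 (0)
  8  01000→0 (0)
  9  10000→1 (1)
 10  00001→0 (0)
 11  00010→0 (0)
 12  00100→0 (1)
 13  01001→0 (0)
 14  10010→1 (1)
 15  00101→0 (1)
 16  01011→0 (0)
 17  10110→1 (0)
 18  01100→0 (1)
 19  11001→1 (1)
 20  10011→1 (1)
 21  00111→0 (1)
 22  01111→0 (1)
 23  11111→1 (0)
 24  11110→1 (0)
 25  11100→1 (0)
 26  11000→1 (1)
 27  10001→1 (1)
 28  00011→0 (0)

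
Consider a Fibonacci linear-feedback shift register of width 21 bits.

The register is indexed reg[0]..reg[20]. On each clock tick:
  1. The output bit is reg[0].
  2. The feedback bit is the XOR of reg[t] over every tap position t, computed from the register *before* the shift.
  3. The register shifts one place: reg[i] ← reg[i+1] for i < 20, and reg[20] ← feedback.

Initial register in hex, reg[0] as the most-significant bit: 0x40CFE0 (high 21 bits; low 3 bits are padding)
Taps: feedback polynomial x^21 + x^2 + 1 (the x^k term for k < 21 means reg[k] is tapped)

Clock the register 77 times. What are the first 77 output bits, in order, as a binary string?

01000000110011111110001000011111100000110101001100001100011100001111100111101

tick  register→output (feedback)
  0  010000001100111111100→0 (0)
  1  100000011001111111000→1 (1)
  2  000000110011111110001→0 (0)
  3  000001100111111100010→0 (0)
  4  000011001111111000100→0 (0)
  5  000110011111110001000→0 (0)
  6  001100111111100010000→0 (1)
  7  011001111111000100001→0 (1)
  8  110011111110001000011→1 (1)
  9  100111111100010000111→1 (1)
 10  001111111000100001111→0 (1)
 11  011111110001000011111→0 (1)
 12  111111100010000111111→1 (0)
 13  111111000100001111110→1 (0)
 14  111110001000011111100→1 (0)
 15  111100010000111111000→1 (0)
 16  111000100001111110000→1 (0)
 17  110001000011111100000→1 (1)
 18  100010000111111000001→1 (1)
 19  000100001111110000011→0 (0)
 20  001000011111100000110→0 (1)
 21  010000111111000001101→0 (0)
 22  100001111110000011010→1 (1)
 23  000011111100000110101→0 (0)
 24  000111111000001101010→0 (0)
 25  001111110000011010100→0 (1)
 26  011111100000110101001→0 (1)
 27  111111000001101010011→1 (0)
 28  111110000011010100110→1 (0)
 29  111100000110101001100→1 (0)
 30  111000001101010011000→1 (0)
 31  110000011010100110000→1 (1)
 32  100000110101001100001→1 (1)
 33  000001101010011000011→0 (0)
 34  000011010100110000110→0 (0)
 35  000110101001100001100→0 (0)
 36  001101010011000011000→0 (1)
 37  011010100110000110001→0 (1)
 38  110101001100001100011→1 (1)
 39  101010011000011000111→1 (0)
 40  010100110000110001110→0 (0)
 41  101001100001100011100→1 (0)
 42  010011000011000111000→0 (0)
 43  100110000110001110000→1 (1)
 44  001100001100011100001→0 (1)
 45  011000011000111000011→0 (1)
 46  110000110001110000111→1 (1)
 47  100001100011100001111→1 (1)
 48  000011000111000011111→0 (0)
 49  000110001110000111110→0 (0)
 50  001100011100001111100→0 (1)
 51  011000111000011111001→0 (1)
 52  110001110000111110011→1 (1)
 53  100011100001111100111→1 (1)
 54  000111000011111001111→0 (0)
 55  001110000111110011110→0 (1)
 56  011100001111100111101→0 (1)
 57  111000011111001111011→1 (0)
 58  110000111110011110110→1 (1)
 59  100001111100111101101→1 (1)
 60  000011111001111011011→0 (0)
 61  000111110011110110110→0 (0)
 62  001111100111101101100→0 (1)
 63  011111001111011011001→0 (1)
 64  111110011110110110011→1 (0)
 65  111100111101101100110→1 (0)
 66  111001111011011001100→1 (0)
 67  110011110110110011000→1 (1)
 68  100111101101100110001→1 (1)
 69  001111011011001100011→0 (1)
 70  011110110110011000111→0 (1)
 71  111101101100110001111→1 (0)
 72  111011011001100011110→1 (0)
 73  110110110011000111100→1 (1)
 74  101101100110001111001→1 (0)
 75  011011001100011110010→0 (1)
 76  110110011000111100101→1 (1)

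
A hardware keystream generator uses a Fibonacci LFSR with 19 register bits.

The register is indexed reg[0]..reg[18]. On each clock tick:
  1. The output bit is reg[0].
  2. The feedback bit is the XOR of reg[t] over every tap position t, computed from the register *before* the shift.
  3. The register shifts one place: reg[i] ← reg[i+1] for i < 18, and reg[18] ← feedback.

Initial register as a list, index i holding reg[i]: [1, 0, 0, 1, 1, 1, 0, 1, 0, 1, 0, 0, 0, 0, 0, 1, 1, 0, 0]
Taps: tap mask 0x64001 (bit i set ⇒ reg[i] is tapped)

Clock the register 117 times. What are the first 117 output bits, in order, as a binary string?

tick  register→output (feedback)
  0  1001110101000001100→1 (1)
  1  0011101010000011001→0 (0)
  2  0111010100000110010→0 (0)
  3  1110101000001100100→1 (1)
  4  1101010000011001001→1 (0)
  5  1010100000110010010→1 (1)
  6  0101000001100100101→0 (1)
  7  1010000011001001011→1 (1)
  8  0100000110010010111→0 (1)
  9  1000001100100101111→1 (1)
 10  0000011001001011111→0 (1)
 11  0000110010010111111→0 (1)
 12  0001100100101111111→0 (1)
 13  0011001001011111111→0 (1)
 14  0110010010111111111→0 (1)
 15  1100100101111111111→1 (0)
 16  1001001011111111110→1 (1)
 17  0010010111111111101→0 (0)
 18  0100101111111111010→0 (0)
 19  1001011111111110100→1 (0)
 20  0010111111111101000→0 (0)
 21  0101111111111010000→0 (1)
 22  1011111111110100001→1 (0)
 23  0111111111101000010→0 (1)
 24  1111111111010000101→1 (0)
 25  1111111110100001010→1 (0)
 26  1111111101000010100→1 (0)
 27  1111111010000101000→1 (1)
 28  1111110100001010001→1 (1)
 29  1111101000010100011→1 (1)
 30  1111010000101000111→1 (1)
 31  1110100001010001111→1 (1)
 32  1101000010100011111→1 (0)
 33  1010000101000111110→1 (1)
 34  0100001010001111101→0 (0)
 35  1000010100011111010→1 (1)
 36  0000101000111110101→0 (0)
 37  0001010001111101010→0 (1)
 38  0010100011111010101→0 (0)
 39  0101000111110101010→0 (1)
 40  1010001111101010101→1 (1)
 41  0100011111010101011→0 (0)
 42  1000111110101010110→1 (1)
 43  0001111101010101101→0 (1)
 44  0011111010101011011→0 (1)
 45  0111110101010110111→0 (1)
 46  1111101010101101111→1 (1)
 47  1111010101011011111→1 (0)
 48  1110101010110111110→1 (1)
 49  1101010101101111101→1 (1)
 50  1010101011011111011→1 (0)
 51  0101010110111110110→0 (0)
 52  1010101101111101100→1 (1)
 53  0101011011111011001→0 (0)
 54  1010110111110110010→1 (1)
 55  0101101111101100101→0 (1)
 56  1011011111011001011→1 (1)
 57  0110111110110010111→0 (1)
 58  1101111101100101111→1 (1)
 59  1011111011001011111→1 (0)
 60  0111110110010111110→0 (0)
 61  1111101100101111100→1 (0)
 62  1111011001011111000→1 (0)
 63  1110110010111110000→1 (0)
 64  1101100101111100000→1 (1)
 65  1011001011111000001→1 (0)
 66  0110010111110000010→0 (1)
 67  1100101111100000101→1 (0)
 68  1001011111000001010→1 (0)
 69  0010111110000010100→0 (1)
 70  0101111100000101001→0 (1)
 71  1011111000001010011→1 (0)
 72  0111110000010100110→0 (1)
 73  1111100000101001101→1 (0)
 74  1111000001010011010→1 (1)
 75  1110000010100110101→1 (1)
 76  1100000101001101011→1 (1)
 77  1000001010011010111→1 (0)
 78  0000010100110101110→0 (1)
 79  0000101001101011101→0 (0)
 80  0001010011010111010→0 (0)
 81  0010100110101110100→0 (1)
 82  0101001101011101001→0 (1)
 83  1010011010111010011→1 (0)
 84  0100110101110100110→0 (1)
 85  1001101011101001101→1 (0)
 86  0011010111010011010→0 (0)
 87  0110101110100110100→0 (1)
 88  1101011101001101001→1 (0)
 89  1010111010011010010→1 (1)
 90  0101110100110100101→0 (1)
 91  1011101001101001011→1 (1)
 92  0111010011010010111→0 (1)
 93  1110100110100101111→1 (1)
 94  1101001101001011111→1 (0)
 95  1010011010010111110→1 (1)
 96  0100110100101111101→0 (0)
 97  1001101001011111010→1 (1)
 98  0011010010111110101→0 (0)
 99  0110100101111101010→0 (1)
100  1101001011111010101→1 (1)
101  1010010111110101011→1 (1)
102  0100101111101010111→0 (1)
103  1001011111010101111→1 (1)
104  0010111110101011111→0 (1)
105  0101111101010111111→0 (1)
106  1011111010101111111→1 (0)
107  0111110101011111110→0 (0)
108  1111101010111111100→1 (0)
109  1111010101111111000→1 (0)
110  1110101011111110000→1 (0)
111  1101010111111100000→1 (1)
112  1010101111111000001→1 (0)
113  0101011111110000010→0 (1)
114  1010111111100000101→1 (0)
115  0101111111000001010→0 (1)
116  1011111110000010101→1 (1)

100111010100000110010010111111111101000010100011111010101011011111011001011111000001010011010111010011010010111110101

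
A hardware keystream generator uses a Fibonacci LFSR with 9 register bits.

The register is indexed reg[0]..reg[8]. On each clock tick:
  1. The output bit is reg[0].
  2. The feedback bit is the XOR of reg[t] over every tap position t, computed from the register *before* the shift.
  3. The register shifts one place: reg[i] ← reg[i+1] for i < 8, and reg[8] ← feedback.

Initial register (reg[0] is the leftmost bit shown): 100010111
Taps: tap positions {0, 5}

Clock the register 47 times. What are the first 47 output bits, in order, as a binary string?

step | reg (before) | out | fb
   0 | 100010111 | 1 | 1
   1 | 000101111 | 0 | 1
   2 | 001011111 | 0 | 1
   3 | 010111111 | 0 | 1
   4 | 101111111 | 1 | 0
   5 | 011111110 | 0 | 1
   6 | 111111101 | 1 | 0
   7 | 111111010 | 1 | 0
   8 | 111110100 | 1 | 1
   9 | 111101001 | 1 | 0
  10 | 111010010 | 1 | 1
  11 | 110100101 | 1 | 1
  12 | 101001011 | 1 | 0
  13 | 010010110 | 0 | 0
  14 | 100101100 | 1 | 0
  15 | 001011000 | 0 | 1
  16 | 010110001 | 0 | 0
  17 | 101100010 | 1 | 1
  18 | 011000101 | 0 | 0
  19 | 110001010 | 1 | 0
  20 | 100010100 | 1 | 1
  21 | 000101001 | 0 | 1
  22 | 001010011 | 0 | 0
  23 | 010100110 | 0 | 0
  24 | 101001100 | 1 | 0
  25 | 010011000 | 0 | 1
  26 | 100110001 | 1 | 1
  27 | 001100011 | 0 | 0
  28 | 011000110 | 0 | 0
  29 | 110001100 | 1 | 0
  30 | 100011000 | 1 | 0
  31 | 000110000 | 0 | 0
  32 | 001100000 | 0 | 0
  33 | 011000000 | 0 | 0
  34 | 110000000 | 1 | 1
  35 | 100000001 | 1 | 1
  36 | 000000011 | 0 | 0
  37 | 000000110 | 0 | 0
  38 | 000001100 | 0 | 1
  39 | 000011001 | 0 | 1
  40 | 000110011 | 0 | 0
  41 | 001100110 | 0 | 0
  42 | 011001100 | 0 | 1
  43 | 110011001 | 1 | 0
  44 | 100110010 | 1 | 1
  45 | 001100101 | 0 | 0
  46 | 011001010 | 0 | 1

10001011111110100101100010100110001100000001100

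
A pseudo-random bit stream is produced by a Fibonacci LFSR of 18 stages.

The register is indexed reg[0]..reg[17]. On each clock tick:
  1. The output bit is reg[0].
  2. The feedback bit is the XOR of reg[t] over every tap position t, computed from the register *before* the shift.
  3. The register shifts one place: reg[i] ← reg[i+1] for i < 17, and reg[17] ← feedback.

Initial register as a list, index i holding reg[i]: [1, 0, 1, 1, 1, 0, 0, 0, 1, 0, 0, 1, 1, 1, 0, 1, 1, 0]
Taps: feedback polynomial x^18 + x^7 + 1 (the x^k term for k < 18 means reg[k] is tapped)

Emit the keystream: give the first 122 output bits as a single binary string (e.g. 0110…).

tick  register→output (feedback)
  0  101110001001110110→1 (1)
  1  011100010011101101→0 (1)
  2  111000100111011011→1 (1)
  3  110001001110110111→1 (1)
  4  100010011101101111→1 (0)
  5  000100111011011110→0 (1)
  6  001001110110111101→0 (1)
  7  010011101101111011→0 (0)
  8  100111011011110110→1 (0)
  9  001110110111101100→0 (1)
 10  011101101111011001→0 (0)
 11  111011011110110010→1 (0)
 12  110110111101100100→1 (0)
 13  101101111011001000→1 (0)
 14  011011110110010000→0 (1)
 15  110111101100100001→1 (1)
 16  101111011001000011→1 (0)
 17  011110110010000110→0 (1)
 18  111101100100001101→1 (1)
 19  111011001000011011→1 (1)
 20  110110010000110111→1 (0)
 21  101100100001101110→1 (1)
 22  011001000011011101→0 (0)
 23  110010000110111010→1 (1)
 24  100100001101110101→1 (1)
 25  001000011011101011→0 (1)
 26  010000110111010111→0 (1)
 27  100001101110101111→1 (1)
 28  000011011101011111→0 (1)
 29  000110111010111111→0 (1)
 30  001101110101111111→0 (1)
 31  011011101011111111→0 (0)
 32  110111010111111110→1 (0)
 33  101110101111111100→1 (1)
 34  011101011111111001→0 (1)
 35  111010111111110011→1 (0)
 36  110101111111100110→1 (0)
 37  101011111111001100→1 (0)
 38  010111111110011000→0 (1)
 39  101111111100110001→1 (0)
 40  011111111001100010→0 (1)
 41  111111110011000101→1 (0)
 42  111111100110001010→1 (1)
 43  111111001100010101→1 (1)
 44  111110011000101011→1 (0)
 45  111100110001010110→1 (0)
 46  111001100010101100→1 (1)
 47  110011000101011001→1 (1)
 48  100110001010110011→1 (1)
 49  001100010101100111→0 (1)
 50  011000101011001111→0 (0)
 51  110001010110011110→1 (0)
 52  100010101100111100→1 (1)
 53  000101011001111001→0 (1)
 54  001010110011110011→0 (1)
 55  010101100111100111→0 (0)
 56  101011001111001110→1 (1)
 57  010110011110011101→0 (1)
 58  101100111100111011→1 (0)
 59  011001111001110110→0 (1)
 60  110011110011101101→1 (0)
 61  100111100111011010→1 (1)
 62  001111001110110101→0 (0)
 63  011110011101101010→0 (1)
 64  111100111011010101→1 (0)
 65  111001110110101010→1 (0)
 66  110011101101010100→1 (1)
 67  100111011010101001→1 (0)
 68  001110110101010010→0 (1)
 69  011101101010100101→0 (0)
 70  111011010101001010→1 (0)
 71  110110101010010100→1 (1)
 72  101101010100101001→1 (0)
 73  011010101001010010→0 (0)
 74  110101010010100100→1 (0)
 75  101010100101001000→1 (1)
 76  010101001010010001→0 (0)
 77  101010010100100010→1 (0)
 78  010100101001000100→0 (0)
 79  101001010010001000→1 (0)
 80  010010100100010000→0 (0)
 81  100101001000100000→1 (1)
 82  001010010001000001→0 (1)
 83  010100100010000011→0 (0)
 84  101001000100000110→1 (1)
 85  010010001000001101→0 (0)
 86  100100010000011010→1 (0)
 87  001000100000110100→0 (0)
 88  010001000001101000→0 (0)
 89  100010000011010000→1 (1)
 90  000100000110100001→0 (0)
 91  001000001101000010→0 (0)
 92  010000011010000100→0 (1)
 93  100000110100001001→1 (0)
 94  000001101000010010→0 (0)
 95  000011010000100100→0 (1)
 96  000110100001001001→0 (0)
 97  001101000010010010→0 (0)
 98  011010000100100100→0 (0)
 99  110100001001001000→1 (1)
100  101000010010010001→1 (0)
101  010000100100100010→0 (0)
102  100001001001000100→1 (1)
103  000010010010001001→0 (1)
104  000100100100010011→0 (0)
105  001001001000100110→0 (0)
106  010010010001001100→0 (1)
107  100100100010011001→1 (1)
108  001001000100110011→0 (0)
109  010010001001100110→0 (0)
110  100100010011001100→1 (0)
111  001000100110011000→0 (0)
112  010001001100110000→0 (0)
113  100010011001100000→1 (0)
114  000100110011000000→0 (1)
115  001001100110000001→0 (0)
116  010011001100000010→0 (0)
117  100110011000000100→1 (0)
118  001100110000001000→0 (1)
119  011001100000010001→0 (0)
120  110011000000100010→1 (1)
121  100110000001000101→1 (1)

10111000100111011011110110010000110111010111111110011000101011001111001110110101010010100100010000011010000100100100010011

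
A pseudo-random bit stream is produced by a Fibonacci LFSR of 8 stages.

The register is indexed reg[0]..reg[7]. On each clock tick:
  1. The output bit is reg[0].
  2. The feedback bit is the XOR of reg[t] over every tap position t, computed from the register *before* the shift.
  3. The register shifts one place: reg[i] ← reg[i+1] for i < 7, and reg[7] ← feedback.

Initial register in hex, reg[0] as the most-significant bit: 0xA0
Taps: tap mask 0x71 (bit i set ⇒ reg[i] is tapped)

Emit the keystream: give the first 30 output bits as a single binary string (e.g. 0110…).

step | reg (before) | out | fb
   0 | 10100000 | 1 | 1
   1 | 01000001 | 0 | 0
   2 | 10000010 | 1 | 0
   3 | 00000100 | 0 | 1
   4 | 00001001 | 0 | 1
   5 | 00010011 | 0 | 1
   6 | 00100111 | 0 | 0
   7 | 01001110 | 0 | 1
   8 | 10011101 | 1 | 1
   9 | 00111011 | 0 | 0
  10 | 01110110 | 0 | 0
  11 | 11101100 | 1 | 1
  12 | 11011001 | 1 | 0
  13 | 10110010 | 1 | 0
  14 | 01100100 | 0 | 1
  15 | 11001001 | 1 | 0
  16 | 10010010 | 1 | 0
  17 | 00100100 | 0 | 1
  18 | 01001001 | 0 | 1
  19 | 10010011 | 1 | 0
  20 | 00100110 | 0 | 0
  21 | 01001100 | 0 | 0
  22 | 10011000 | 1 | 0
  23 | 00110000 | 0 | 0
  24 | 01100000 | 0 | 0
  25 | 11000000 | 1 | 1
  26 | 10000001 | 1 | 1
  27 | 00000011 | 0 | 1
  28 | 00000111 | 0 | 0
  29 | 00001110 | 0 | 1

101000001001110110010010011000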